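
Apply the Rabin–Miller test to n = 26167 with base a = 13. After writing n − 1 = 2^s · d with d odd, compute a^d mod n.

11972

n − 1 = 26166 = 2^1 · 13083, so s = 1 and d = 13083.
13^13083 mod 26167 = 11972.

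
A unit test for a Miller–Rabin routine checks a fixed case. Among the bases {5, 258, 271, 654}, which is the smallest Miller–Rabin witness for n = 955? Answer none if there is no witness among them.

n − 1 = 954 = 2^1 · 477, so s = 1 and d = 477.
Base 5: x_0 = 5^477 mod 955 = 25. x_0 ∉ {1, 954} and s = 1, so 5 is a Miller–Rabin witness and 955 is composite.
Base 258: x_0 = 258^477 mod 955 = 478. x_0 ∉ {1, 954} and s = 1, so 258 is a Miller–Rabin witness and 955 is composite.
Base 271: x_0 = 271^477 mod 955 = 861. x_0 ∉ {1, 954} and s = 1, so 271 is a Miller–Rabin witness and 955 is composite.
Base 654: x_0 = 654^477 mod 955 = 449. x_0 ∉ {1, 954} and s = 1, so 654 is a Miller–Rabin witness and 955 is composite.
The smallest witness among the given bases is 5.

5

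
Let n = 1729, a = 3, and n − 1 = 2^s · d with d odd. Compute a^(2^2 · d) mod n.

n − 1 = 1728 = 2^6 · 27, so s = 6 and d = 27.
Repeated squaring mod 1729: 3^1 ≡ 3, 3^2 ≡ 9, 3^4 ≡ 81, 3^8 ≡ 1374, 3^16 ≡ 1537.
27 = 16 + 8 + 2 + 1, so 3^27 ≡ 1537·1374·9·3 ≡ 664 (mod 1729).
x_0 = 664.
x_1 = 664^2 mod 1729 = 1.
x_2 = 1^2 mod 1729 = 1.

1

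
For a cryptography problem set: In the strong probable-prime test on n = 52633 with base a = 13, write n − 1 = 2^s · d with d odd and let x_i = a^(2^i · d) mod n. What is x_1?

44703

n − 1 = 52632 = 2^3 · 6579, so s = 3 and d = 6579.
x_0 = 13^6579 mod 52633 = 36875.
x_1 = 36875^2 mod 52633 = 44703.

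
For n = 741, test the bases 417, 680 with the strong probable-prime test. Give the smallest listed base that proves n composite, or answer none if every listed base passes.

n − 1 = 740 = 2^2 · 185, so s = 2 and d = 185.
Base 417: x_0 = 417^185 mod 741 = 417. x_0 is neither 1 nor 740, so continue squaring. x_1 = 417^2 mod 741 = 495. Reached i = s−1 = 1 without hitting −1: 417 is a Miller–Rabin witness and 741 is composite.
Base 680: x_0 = 680^185 mod 741 = 686. x_0 is neither 1 nor 740, so continue squaring. x_1 = 686^2 mod 741 = 61. Reached i = s−1 = 1 without hitting −1: 680 is a Miller–Rabin witness and 741 is composite.
The smallest witness among the given bases is 417.

417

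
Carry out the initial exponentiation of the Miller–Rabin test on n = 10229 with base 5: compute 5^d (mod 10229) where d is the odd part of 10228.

8820

n − 1 = 10228 = 2^2 · 2557, so s = 2 and d = 2557.
By repeated squaring, 5^2557 ≡ 8820 (mod 10229).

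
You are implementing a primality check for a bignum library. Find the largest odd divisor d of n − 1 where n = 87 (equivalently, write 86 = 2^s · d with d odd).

Halving: 86 → 43; 43 is odd.
So 86 = 2^1 · 43.

43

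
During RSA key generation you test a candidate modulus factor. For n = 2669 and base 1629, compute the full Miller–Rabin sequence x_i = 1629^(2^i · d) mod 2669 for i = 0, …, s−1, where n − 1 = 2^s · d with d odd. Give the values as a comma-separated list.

n − 1 = 2668 = 2^2 · 667, so s = 2 and d = 667.
x_0 = 1629^667 mod 2669 = 469.
x_1 = 469^2 mod 2669 = 1103.

469, 1103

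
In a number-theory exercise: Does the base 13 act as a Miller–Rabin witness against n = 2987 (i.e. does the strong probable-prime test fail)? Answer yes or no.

yes

n − 1 = 2986 = 2^1 · 1493, so s = 1 and d = 1493.
x_0 = 13^1493 mod 2987 = 1542.
x_0 ∉ {1, 2986} and s = 1, so 13 is a Miller–Rabin witness and 2987 is composite.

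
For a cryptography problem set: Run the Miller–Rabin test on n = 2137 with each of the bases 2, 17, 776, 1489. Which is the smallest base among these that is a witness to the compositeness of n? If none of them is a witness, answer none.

none

n − 1 = 2136 = 2^3 · 267, so s = 3 and d = 267.
Base 2: x_0 = 2^267 mod 2137 = 1841. x_0 is neither 1 nor 2136, so continue squaring. x_1 = 1841^2 mod 2137 = 2136. x_1 ≡ −1, so 2 is not a witness.
Base 17: x_0 = 17^267 mod 2137 = 1872. x_0 is neither 1 nor 2136, so continue squaring. x_1 = 1872^2 mod 2137 = 1841. x_2 = 1841^2 mod 2137 = 2136. x_2 ≡ −1, so 17 is not a witness.
Base 776: x_0 = 776^267 mod 2137 = 296. x_0 is neither 1 nor 2136, so continue squaring. x_1 = 296^2 mod 2137 = 2136. x_1 ≡ −1, so 776 is not a witness.
Base 1489: x_0 = 1489^267 mod 2137 = 1841. x_0 is neither 1 nor 2136, so continue squaring. x_1 = 1841^2 mod 2137 = 2136. x_1 ≡ −1, so 1489 is not a witness.
No listed base is a witness for 2137.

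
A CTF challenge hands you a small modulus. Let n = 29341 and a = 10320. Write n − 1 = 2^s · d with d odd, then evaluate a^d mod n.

n − 1 = 29340 = 2^2 · 7335, so s = 2 and d = 7335.
10320^7335 mod 29341 = 12433.

12433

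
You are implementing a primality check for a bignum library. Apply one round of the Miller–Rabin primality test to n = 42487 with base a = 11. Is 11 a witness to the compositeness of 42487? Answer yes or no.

no

n − 1 = 42486 = 2^1 · 21243, so s = 1 and d = 21243.
x_0 = 11^21243 mod 42487 = 42486.
x_0 = 42486 ≡ −1, so 11 is not a witness.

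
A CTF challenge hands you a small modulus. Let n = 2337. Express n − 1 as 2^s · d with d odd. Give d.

Halving: 2336 → 1168 → 584 → 292 → 146 → 73; 73 is odd.
So 2336 = 2^5 · 73.

73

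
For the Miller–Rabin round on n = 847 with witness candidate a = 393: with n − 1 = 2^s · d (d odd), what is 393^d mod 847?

n − 1 = 846 = 2^1 · 423, so s = 1 and d = 423.
Repeated squaring mod 847: 393^1 ≡ 393, 393^2 ≡ 295, 393^4 ≡ 631, 393^8 ≡ 71, 393^16 ≡ 806, 393^32 ≡ 834, 393^64 ≡ 169, 393^128 ≡ 610, 393^256 ≡ 267.
423 = 256 + 128 + 32 + 4 + 2 + 1, so 393^423 ≡ 267·610·834·631·295·393 ≡ 127 (mod 847).

127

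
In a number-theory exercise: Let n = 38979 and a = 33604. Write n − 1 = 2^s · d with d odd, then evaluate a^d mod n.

25801

n − 1 = 38978 = 2^1 · 19489, so s = 1 and d = 19489.
Repeated squaring mod 38979: 33604^1 ≡ 33604, 33604^2 ≡ 7186, 33604^4 ≡ 30400, 33604^8 ≡ 6889, 33604^16 ≡ 20878, 33604^32 ≡ 27706, 33604^64 ≡ 8989, 33604^128 ≡ 37633, 33604^256 ≡ 18682, 33604^512 ≡ 38137, 33604^1024 ≡ 7342, 33604^2048 ≡ 35986, 33604^4096 ≡ 31858, 33604^8192 ≡ 35941, 33604^16384 ≡ 30400.
19489 = 16384 + 2048 + 1024 + 32 + 1, so 33604^19489 ≡ 30400·35986·7342·27706·33604 ≡ 25801 (mod 38979).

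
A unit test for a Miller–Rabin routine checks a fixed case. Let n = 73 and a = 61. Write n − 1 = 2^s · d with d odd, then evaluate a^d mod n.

n − 1 = 72 = 2^3 · 9, so s = 3 and d = 9.
Repeated squaring mod 73: 61^1 ≡ 61, 61^2 ≡ 71, 61^4 ≡ 4, 61^8 ≡ 16.
9 = 8 + 1, so 61^9 ≡ 16·61 ≡ 27 (mod 73).

27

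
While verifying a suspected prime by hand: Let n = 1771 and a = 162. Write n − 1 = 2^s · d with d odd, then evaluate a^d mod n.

n − 1 = 1770 = 2^1 · 885, so s = 1 and d = 885.
162^885 mod 1771 = 967.

967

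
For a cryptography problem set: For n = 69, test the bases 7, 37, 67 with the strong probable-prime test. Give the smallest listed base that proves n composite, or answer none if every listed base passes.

n − 1 = 68 = 2^2 · 17, so s = 2 and d = 17.
Base 7: x_0 = 7^17 mod 69 = 19. x_0 is neither 1 nor 68, so continue squaring. x_1 = 19^2 mod 69 = 16. Reached i = s−1 = 1 without hitting −1: 7 is a Miller–Rabin witness and 69 is composite.
Base 37: x_0 = 37^17 mod 69 = 43. x_0 is neither 1 nor 68, so continue squaring. x_1 = 43^2 mod 69 = 55. Reached i = s−1 = 1 without hitting −1: 37 is a Miller–Rabin witness and 69 is composite.
Base 67: x_0 = 67^17 mod 69 = 28. x_0 is neither 1 nor 68, so continue squaring. x_1 = 28^2 mod 69 = 25. Reached i = s−1 = 1 without hitting −1: 67 is a Miller–Rabin witness and 69 is composite.
The smallest witness among the given bases is 7.

7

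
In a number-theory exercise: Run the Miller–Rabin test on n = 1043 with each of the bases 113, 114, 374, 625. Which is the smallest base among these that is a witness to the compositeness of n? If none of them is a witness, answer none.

n − 1 = 1042 = 2^1 · 521, so s = 1 and d = 521.
Base 113: x_0 = 113^521 mod 1043 = 428. x_0 ∉ {1, 1042} and s = 1, so 113 is a Miller–Rabin witness and 1043 is composite.
Base 114: x_0 = 114^521 mod 1043 = 186. x_0 ∉ {1, 1042} and s = 1, so 114 is a Miller–Rabin witness and 1043 is composite.
Base 374: x_0 = 374^521 mod 1043 = 320. x_0 ∉ {1, 1042} and s = 1, so 374 is a Miller–Rabin witness and 1043 is composite.
Base 625: x_0 = 625^521 mod 1043 = 102. x_0 ∉ {1, 1042} and s = 1, so 625 is a Miller–Rabin witness and 1043 is composite.
The smallest witness among the given bases is 113.

113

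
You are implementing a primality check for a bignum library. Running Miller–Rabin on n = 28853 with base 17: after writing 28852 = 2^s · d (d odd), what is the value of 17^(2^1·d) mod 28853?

24161

n − 1 = 28852 = 2^2 · 7213, so s = 2 and d = 7213.
x_0 = 17^7213 mod 28853 = 1987.
x_1 = 1987^2 mod 28853 = 24161.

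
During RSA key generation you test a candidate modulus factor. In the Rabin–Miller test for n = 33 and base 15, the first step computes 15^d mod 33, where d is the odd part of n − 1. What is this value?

15

n − 1 = 32 = 2^5 · 1, so s = 5 and d = 1.
15^1 mod 33 = 15.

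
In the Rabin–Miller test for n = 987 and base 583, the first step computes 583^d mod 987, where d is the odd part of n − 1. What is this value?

184

n − 1 = 986 = 2^1 · 493, so s = 1 and d = 493.
Repeated squaring mod 987: 583^1 ≡ 583, 583^2 ≡ 361, 583^4 ≡ 37, 583^8 ≡ 382, 583^16 ≡ 835, 583^32 ≡ 403, 583^64 ≡ 541, 583^128 ≡ 529, 583^256 ≡ 520.
493 = 256 + 128 + 64 + 32 + 8 + 4 + 1, so 583^493 ≡ 520·529·541·403·382·37·583 ≡ 184 (mod 987).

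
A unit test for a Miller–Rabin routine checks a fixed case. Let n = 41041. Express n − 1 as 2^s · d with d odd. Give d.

2565

Halving: 41040 → 20520 → 10260 → 5130 → 2565; 2565 is odd.
So 41040 = 2^4 · 2565.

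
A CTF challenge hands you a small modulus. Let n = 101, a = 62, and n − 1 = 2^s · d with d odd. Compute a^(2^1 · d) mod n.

n − 1 = 100 = 2^2 · 25, so s = 2 and d = 25.
x_0 = 62^25 mod 101 = 10.
x_1 = 10^2 mod 101 = 100.

100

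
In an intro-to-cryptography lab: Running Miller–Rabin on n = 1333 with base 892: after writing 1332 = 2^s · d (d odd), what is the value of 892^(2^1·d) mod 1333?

97

n − 1 = 1332 = 2^2 · 333, so s = 2 and d = 333.
x_0 = 892^333 mod 1333 = 1269.
x_1 = 1269^2 mod 1333 = 97.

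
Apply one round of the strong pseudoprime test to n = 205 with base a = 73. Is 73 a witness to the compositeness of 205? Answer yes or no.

n − 1 = 204 = 2^2 · 51, so s = 2 and d = 51.
x_0 = 73^51 mod 205 = 132.
x_0 is neither 1 nor 204, so continue squaring.
x_1 = 132^2 mod 205 = 204.
x_1 ≡ −1, so 73 is not a witness.

no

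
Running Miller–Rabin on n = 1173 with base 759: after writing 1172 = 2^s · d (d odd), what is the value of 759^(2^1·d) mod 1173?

n − 1 = 1172 = 2^2 · 293, so s = 2 and d = 293.
By repeated squaring, 759^293 ≡ 690 (mod 1173).
x_0 = 690.
x_1 = 690^2 mod 1173 = 1035.

1035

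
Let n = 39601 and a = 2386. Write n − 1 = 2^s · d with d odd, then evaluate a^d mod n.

n − 1 = 39600 = 2^4 · 2475, so s = 4 and d = 2475.
Repeated squaring mod 39601: 2386^1 ≡ 2386, 2386^2 ≡ 30053, 2386^4 ≡ 2802, 2386^8 ≡ 10206, 2386^16 ≡ 11806, 2386^32 ≡ 25717, 2386^64 ≡ 27389, 2386^128 ≡ 35179, 2386^256 ≡ 30791, 2386^512 ≡ 37741, 2386^1024 ≡ 14313, 2386^2048 ≡ 5996.
2475 = 2048 + 256 + 128 + 32 + 8 + 2 + 1, so 2386^2475 ≡ 5996·30791·35179·25717·10206·30053·2386 ≡ 25471 (mod 39601).

25471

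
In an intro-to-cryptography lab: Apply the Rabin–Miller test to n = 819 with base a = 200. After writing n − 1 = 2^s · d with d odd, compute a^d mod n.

200

n − 1 = 818 = 2^1 · 409, so s = 1 and d = 409.
Repeated squaring mod 819: 200^1 ≡ 200, 200^2 ≡ 688, 200^4 ≡ 781, 200^8 ≡ 625, 200^16 ≡ 781, 200^32 ≡ 625, 200^64 ≡ 781, 200^128 ≡ 625, 200^256 ≡ 781.
409 = 256 + 128 + 16 + 8 + 1, so 200^409 ≡ 781·625·781·625·200 ≡ 200 (mod 819).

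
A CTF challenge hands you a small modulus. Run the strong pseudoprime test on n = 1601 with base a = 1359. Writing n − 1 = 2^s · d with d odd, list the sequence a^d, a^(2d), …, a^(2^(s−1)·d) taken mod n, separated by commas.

n − 1 = 1600 = 2^6 · 25, so s = 6 and d = 25.
x_0 = 1359^25 mod 1601 = 235.
x_1 = 235^2 mod 1601 = 791.
x_2 = 791^2 mod 1601 = 1291.
x_3 = 1291^2 mod 1601 = 40.
x_4 = 40^2 mod 1601 = 1600.
x_5 = 1600^2 mod 1601 = 1.

235, 791, 1291, 40, 1600, 1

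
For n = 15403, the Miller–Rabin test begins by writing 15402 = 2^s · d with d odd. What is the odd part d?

Halving: 15402 → 7701; 7701 is odd.
So 15402 = 2^1 · 7701.

7701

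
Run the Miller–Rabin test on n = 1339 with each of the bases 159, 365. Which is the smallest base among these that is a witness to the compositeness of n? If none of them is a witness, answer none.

none

n − 1 = 1338 = 2^1 · 669, so s = 1 and d = 669.
Base 159: x_0 = 159^669 mod 1339 = 1. x_0 = 1, so 159 is not a witness.
Base 365: x_0 = 365^669 mod 1339 = 1. x_0 = 1, so 365 is not a witness.
No listed base is a witness for 1339.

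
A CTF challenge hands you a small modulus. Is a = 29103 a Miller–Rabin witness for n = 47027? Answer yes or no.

n − 1 = 47026 = 2^1 · 23513, so s = 1 and d = 23513.
x_0 = 29103^23513 mod 47027 = 13583.
x_0 ∉ {1, 47026} and s = 1, so 29103 is a Miller–Rabin witness and 47027 is composite.

yes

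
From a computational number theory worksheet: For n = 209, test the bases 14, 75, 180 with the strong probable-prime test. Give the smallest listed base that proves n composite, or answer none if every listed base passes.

n − 1 = 208 = 2^4 · 13, so s = 4 and d = 13.
Base 14: x_0 = 14^13 mod 209 = 192. x_0 is neither 1 nor 208, so continue squaring. x_1 = 192^2 mod 209 = 80. x_2 = 80^2 mod 209 = 130. x_3 = 130^2 mod 209 = 180. Reached i = s−1 = 3 without hitting −1: 14 is a Miller–Rabin witness and 209 is composite.
Base 75: x_0 = 75^13 mod 209 = 113. x_0 is neither 1 nor 208, so continue squaring. x_1 = 113^2 mod 209 = 20. x_2 = 20^2 mod 209 = 191. x_3 = 191^2 mod 209 = 115. Reached i = s−1 = 3 without hitting −1: 75 is a Miller–Rabin witness and 209 is composite.
Base 180: x_0 = 180^13 mod 209 = 196. x_0 is neither 1 nor 208, so continue squaring. x_1 = 196^2 mod 209 = 169. x_2 = 169^2 mod 209 = 137. x_3 = 137^2 mod 209 = 168. Reached i = s−1 = 3 without hitting −1: 180 is a Miller–Rabin witness and 209 is composite.
The smallest witness among the given bases is 14.

14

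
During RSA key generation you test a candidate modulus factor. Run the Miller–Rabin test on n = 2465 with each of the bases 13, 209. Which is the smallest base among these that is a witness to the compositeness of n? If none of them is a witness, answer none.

n − 1 = 2464 = 2^5 · 77, so s = 5 and d = 77.
Base 13: x_0 = 13^77 mod 2465 = 608. x_0 is neither 1 nor 2464, so continue squaring. x_1 = 608^2 mod 2465 = 2379. x_2 = 2379^2 mod 2465 = 1. x_2 = 1 but x_1 ≠ ±1, a nontrivial square root of 1 — 13 is a witness and 2465 is composite.
Base 209: x_0 = 209^77 mod 2465 = 1159. x_0 is neither 1 nor 2464, so continue squaring. x_1 = 1159^2 mod 2465 = 2321. x_2 = 2321^2 mod 2465 = 1016. x_3 = 1016^2 mod 2465 = 1886. x_4 = 1886^2 mod 2465 = 1. x_4 = 1 but x_3 ≠ ±1, a nontrivial square root of 1 — 209 is a witness and 2465 is composite.
The smallest witness among the given bases is 13.

13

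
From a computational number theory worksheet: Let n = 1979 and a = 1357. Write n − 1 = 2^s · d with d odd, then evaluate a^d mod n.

1978

n − 1 = 1978 = 2^1 · 989, so s = 1 and d = 989.
1357^989 mod 1979 = 1978.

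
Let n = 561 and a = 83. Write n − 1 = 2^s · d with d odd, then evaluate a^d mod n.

230

n − 1 = 560 = 2^4 · 35, so s = 4 and d = 35.
83^35 mod 561 = 230.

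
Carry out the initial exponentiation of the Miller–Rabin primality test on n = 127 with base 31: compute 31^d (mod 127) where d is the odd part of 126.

1

n − 1 = 126 = 2^1 · 63, so s = 1 and d = 63.
31^63 mod 127 = 1.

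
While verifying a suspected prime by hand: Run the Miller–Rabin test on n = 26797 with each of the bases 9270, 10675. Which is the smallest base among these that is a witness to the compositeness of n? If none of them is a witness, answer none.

10675

n − 1 = 26796 = 2^2 · 6699, so s = 2 and d = 6699.
Base 9270: x_0 = 9270^6699 mod 26797 = 26796. x_0 = 26796 ≡ −1, so 9270 is not a witness.
Base 10675: x_0 = 10675^6699 mod 26797 = 23476. x_0 is neither 1 nor 26796, so continue squaring. x_1 = 23476^2 mod 26797 = 15474. Reached i = s−1 = 1 without hitting −1: 10675 is a Miller–Rabin witness and 26797 is composite.
The smallest witness among the given bases is 10675.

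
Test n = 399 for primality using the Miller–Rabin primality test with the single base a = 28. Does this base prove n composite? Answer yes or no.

n − 1 = 398 = 2^1 · 199, so s = 1 and d = 199.
Repeated squaring mod 399: 28^1 ≡ 28, 28^2 ≡ 385, 28^4 ≡ 196, 28^8 ≡ 112, 28^16 ≡ 175, 28^32 ≡ 301, 28^64 ≡ 28, 28^128 ≡ 385.
199 = 128 + 64 + 4 + 2 + 1, so 28^199 ≡ 385·28·196·385·28 ≡ 28 (mod 399).
x_0 = 28^199 mod 399 = 28.
x_0 ∉ {1, 398} and s = 1, so 28 is a Miller–Rabin witness and 399 is composite.

yes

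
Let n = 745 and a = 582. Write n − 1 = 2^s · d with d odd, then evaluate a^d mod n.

162

n − 1 = 744 = 2^3 · 93, so s = 3 and d = 93.
Repeated squaring mod 745: 582^1 ≡ 582, 582^2 ≡ 494, 582^4 ≡ 421, 582^8 ≡ 676, 582^16 ≡ 291, 582^32 ≡ 496, 582^64 ≡ 166.
93 = 64 + 16 + 8 + 4 + 1, so 582^93 ≡ 166·291·676·421·582 ≡ 162 (mod 745).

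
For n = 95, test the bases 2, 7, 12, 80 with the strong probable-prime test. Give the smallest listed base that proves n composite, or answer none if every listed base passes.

2

n − 1 = 94 = 2^1 · 47, so s = 1 and d = 47.
Base 2: x_0 = 2^47 mod 95 = 53. x_0 ∉ {1, 94} and s = 1, so 2 is a Miller–Rabin witness and 95 is composite.
Base 7: x_0 = 7^47 mod 95 = 68. x_0 ∉ {1, 94} and s = 1, so 7 is a Miller–Rabin witness and 95 is composite.
Base 12: x_0 = 12^47 mod 95 = 8. x_0 ∉ {1, 94} and s = 1, so 12 is a Miller–Rabin witness and 95 is composite.
Base 80: x_0 = 80^47 mod 95 = 35. x_0 ∉ {1, 94} and s = 1, so 80 is a Miller–Rabin witness and 95 is composite.
The smallest witness among the given bases is 2.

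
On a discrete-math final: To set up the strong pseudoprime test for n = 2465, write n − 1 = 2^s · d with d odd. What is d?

Halving: 2464 → 1232 → 616 → 308 → 154 → 77; 77 is odd.
So 2464 = 2^5 · 77.

77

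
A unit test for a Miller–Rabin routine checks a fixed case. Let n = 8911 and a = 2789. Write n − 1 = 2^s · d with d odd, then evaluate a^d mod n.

8910

n − 1 = 8910 = 2^1 · 4455, so s = 1 and d = 4455.
2789^4455 mod 8911 = 8910.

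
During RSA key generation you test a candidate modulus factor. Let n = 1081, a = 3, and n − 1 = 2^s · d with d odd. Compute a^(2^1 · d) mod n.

660

n − 1 = 1080 = 2^3 · 135, so s = 3 and d = 135.
Repeated squaring mod 1081: 3^1 ≡ 3, 3^2 ≡ 9, 3^4 ≡ 81, 3^8 ≡ 75, 3^16 ≡ 220, 3^32 ≡ 836, 3^64 ≡ 570, 3^128 ≡ 600.
135 = 128 + 4 + 2 + 1, so 3^135 ≡ 600·81·9·3 ≡ 947 (mod 1081).
x_0 = 947.
x_1 = 947^2 mod 1081 = 660.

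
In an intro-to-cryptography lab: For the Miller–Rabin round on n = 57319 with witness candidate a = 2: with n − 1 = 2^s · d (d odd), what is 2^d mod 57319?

53150

n − 1 = 57318 = 2^1 · 28659, so s = 1 and d = 28659.
2^28659 mod 57319 = 53150.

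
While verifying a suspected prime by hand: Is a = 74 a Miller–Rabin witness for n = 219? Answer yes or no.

n − 1 = 218 = 2^1 · 109, so s = 1 and d = 109.
Repeated squaring mod 219: 74^1 ≡ 74, 74^2 ≡ 1, 74^4 ≡ 1, 74^8 ≡ 1, 74^16 ≡ 1, 74^32 ≡ 1, 74^64 ≡ 1.
109 = 64 + 32 + 8 + 4 + 1, so 74^109 ≡ 1·1·1·1·74 ≡ 74 (mod 219).
x_0 = 74^109 mod 219 = 74.
x_0 ∉ {1, 218} and s = 1, so 74 is a Miller–Rabin witness and 219 is composite.

yes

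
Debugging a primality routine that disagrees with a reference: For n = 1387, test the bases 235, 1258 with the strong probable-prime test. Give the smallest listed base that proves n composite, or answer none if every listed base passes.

1258

n − 1 = 1386 = 2^1 · 693, so s = 1 and d = 693.
Base 235: x_0 = 235^693 mod 1387 = 1. x_0 = 1, so 235 is not a witness.
Base 1258: x_0 = 1258^693 mod 1387 = 229. x_0 ∉ {1, 1386} and s = 1, so 1258 is a Miller–Rabin witness and 1387 is composite.
The smallest witness among the given bases is 1258.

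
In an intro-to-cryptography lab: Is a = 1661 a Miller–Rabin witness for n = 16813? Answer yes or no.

n − 1 = 16812 = 2^2 · 4203, so s = 2 and d = 4203.
By repeated squaring, 1661^4203 ≡ 4375 (mod 16813).
x_0 = 1661^4203 mod 16813 = 4375.
x_0 is neither 1 nor 16812, so continue squaring.
x_1 = 4375^2 mod 16813 = 7431.
Reached i = s−1 = 1 without hitting −1: 1661 is a Miller–Rabin witness and 16813 is composite.

yes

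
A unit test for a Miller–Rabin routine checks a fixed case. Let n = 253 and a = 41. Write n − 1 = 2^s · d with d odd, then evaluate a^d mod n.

n − 1 = 252 = 2^2 · 63, so s = 2 and d = 63.
41^63 mod 253 = 39.

39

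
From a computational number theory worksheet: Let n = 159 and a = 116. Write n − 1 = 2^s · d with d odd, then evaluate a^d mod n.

116

n − 1 = 158 = 2^1 · 79, so s = 1 and d = 79.
116^79 mod 159 = 116.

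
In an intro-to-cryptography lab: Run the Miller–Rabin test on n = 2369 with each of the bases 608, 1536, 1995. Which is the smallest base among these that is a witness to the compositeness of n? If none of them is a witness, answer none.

n − 1 = 2368 = 2^6 · 37, so s = 6 and d = 37.
Base 608: x_0 = 608^37 mod 2369 = 442. x_0 is neither 1 nor 2368, so continue squaring. x_1 = 442^2 mod 2369 = 1106. x_2 = 1106^2 mod 2369 = 832. x_3 = 832^2 mod 2369 = 476. x_4 = 476^2 mod 2369 = 1521. x_5 = 1521^2 mod 2369 = 1297. Reached i = s−1 = 5 without hitting −1: 608 is a Miller–Rabin witness and 2369 is composite.
Base 1536: x_0 = 1536^37 mod 2369 = 2258. x_0 is neither 1 nor 2368, so continue squaring. x_1 = 2258^2 mod 2369 = 476. x_2 = 476^2 mod 2369 = 1521. x_3 = 1521^2 mod 2369 = 1297. x_4 = 1297^2 mod 2369 = 219. x_5 = 219^2 mod 2369 = 581. Reached i = s−1 = 5 without hitting −1: 1536 is a Miller–Rabin witness and 2369 is composite.
Base 1995: x_0 = 1995^37 mod 2369 = 1372. x_0 is neither 1 nor 2368, so continue squaring. x_1 = 1372^2 mod 2369 = 1398. x_2 = 1398^2 mod 2369 = 2348. x_3 = 2348^2 mod 2369 = 441. x_4 = 441^2 mod 2369 = 223. x_5 = 223^2 mod 2369 = 2349. Reached i = s−1 = 5 without hitting −1: 1995 is a Miller–Rabin witness and 2369 is composite.
The smallest witness among the given bases is 608.

608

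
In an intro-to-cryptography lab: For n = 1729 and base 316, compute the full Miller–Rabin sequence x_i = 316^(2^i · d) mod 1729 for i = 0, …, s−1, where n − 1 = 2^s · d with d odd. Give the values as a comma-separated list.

n − 1 = 1728 = 2^6 · 27, so s = 6 and d = 27.
x_0 = 316^27 mod 1729 = 246.
x_1 = 246^2 mod 1729 = 1.
x_2 = 1^2 mod 1729 = 1.
x_3 = 1^2 mod 1729 = 1.
x_4 = 1^2 mod 1729 = 1.
x_5 = 1^2 mod 1729 = 1.

246, 1, 1, 1, 1, 1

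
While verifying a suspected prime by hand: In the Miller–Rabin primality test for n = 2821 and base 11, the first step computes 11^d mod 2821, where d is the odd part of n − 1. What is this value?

1828

n − 1 = 2820 = 2^2 · 705, so s = 2 and d = 705.
11^705 mod 2821 = 1828.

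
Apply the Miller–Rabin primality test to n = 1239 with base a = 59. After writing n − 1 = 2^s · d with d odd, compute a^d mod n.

n − 1 = 1238 = 2^1 · 619, so s = 1 and d = 619.
By repeated squaring, 59^619 ≡ 59 (mod 1239).

59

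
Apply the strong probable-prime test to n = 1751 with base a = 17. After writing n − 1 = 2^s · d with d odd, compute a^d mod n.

n − 1 = 1750 = 2^1 · 875, so s = 1 and d = 875.
17^875 mod 1751 = 1071.

1071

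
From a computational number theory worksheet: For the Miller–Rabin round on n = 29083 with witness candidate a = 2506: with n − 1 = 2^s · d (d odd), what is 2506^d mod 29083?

n − 1 = 29082 = 2^1 · 14541, so s = 1 and d = 14541.
Repeated squaring mod 29083: 2506^1 ≡ 2506, 2506^2 ≡ 27191, 2506^4 ≡ 2455, 2506^8 ≡ 6844, 2506^16 ≡ 16706, 2506^32 ≡ 9968, 2506^64 ≡ 13496, 2506^128 ≡ 24270, 2506^256 ≡ 14901, 2506^512 ≡ 20179, 2506^1024 ≡ 958, 2506^2048 ≡ 16191, 2506^4096 ≡ 23402, 2506^8192 ≡ 20714.
14541 = 8192 + 4096 + 2048 + 128 + 64 + 8 + 4 + 1, so 2506^14541 ≡ 20714·23402·16191·24270·13496·6844·2455·2506 ≡ 2694 (mod 29083).

2694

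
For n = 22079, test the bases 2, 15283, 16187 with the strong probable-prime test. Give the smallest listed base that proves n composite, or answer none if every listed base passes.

n − 1 = 22078 = 2^1 · 11039, so s = 1 and d = 11039.
Base 2: x_0 = 2^11039 mod 22079 = 1. x_0 = 1, so 2 is not a witness.
Base 15283: x_0 = 15283^11039 mod 22079 = 1. x_0 = 1, so 15283 is not a witness.
Base 16187: x_0 = 16187^11039 mod 22079 = 22078. x_0 = 22078 ≡ −1, so 16187 is not a witness.
No listed base is a witness for 22079.

none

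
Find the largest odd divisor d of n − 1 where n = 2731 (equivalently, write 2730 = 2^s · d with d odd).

1365

Halving: 2730 → 1365; 1365 is odd.
So 2730 = 2^1 · 1365.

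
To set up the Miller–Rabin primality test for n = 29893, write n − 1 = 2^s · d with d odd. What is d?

Halving: 29892 → 14946 → 7473; 7473 is odd.
So 29892 = 2^2 · 7473.

7473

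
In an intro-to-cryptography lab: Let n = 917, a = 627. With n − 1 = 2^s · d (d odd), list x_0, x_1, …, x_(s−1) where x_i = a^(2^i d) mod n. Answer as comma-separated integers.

858, 730

n − 1 = 916 = 2^2 · 229, so s = 2 and d = 229.
x_0 = 627^229 mod 917 = 858.
x_1 = 858^2 mod 917 = 730.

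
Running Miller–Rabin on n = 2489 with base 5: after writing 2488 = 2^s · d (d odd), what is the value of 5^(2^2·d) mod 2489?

n − 1 = 2488 = 2^3 · 311, so s = 3 and d = 311.
Repeated squaring mod 2489: 5^1 ≡ 5, 5^2 ≡ 25, 5^4 ≡ 625, 5^8 ≡ 2341, 5^16 ≡ 1992, 5^32 ≡ 598, 5^64 ≡ 1677, 5^128 ≡ 2248, 5^256 ≡ 834.
311 = 256 + 32 + 16 + 4 + 2 + 1, so 5^311 ≡ 834·598·1992·625·25·5 ≡ 2422 (mod 2489).
x_0 = 2422.
x_1 = 2422^2 mod 2489 = 2000.
x_2 = 2000^2 mod 2489 = 177.

177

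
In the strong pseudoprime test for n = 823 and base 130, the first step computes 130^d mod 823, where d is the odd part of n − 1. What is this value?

n − 1 = 822 = 2^1 · 411, so s = 1 and d = 411.
130^411 mod 823 = 822.

822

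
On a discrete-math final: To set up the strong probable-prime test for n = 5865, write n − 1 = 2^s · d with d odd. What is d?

Halving: 5864 → 2932 → 1466 → 733; 733 is odd.
So 5864 = 2^3 · 733.

733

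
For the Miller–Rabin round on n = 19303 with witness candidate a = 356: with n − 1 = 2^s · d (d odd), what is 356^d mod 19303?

n − 1 = 19302 = 2^1 · 9651, so s = 1 and d = 9651.
356^9651 mod 19303 = 6032.

6032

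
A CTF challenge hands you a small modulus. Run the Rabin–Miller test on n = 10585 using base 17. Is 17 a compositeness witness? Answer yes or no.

n − 1 = 10584 = 2^3 · 1323, so s = 3 and d = 1323.
x_0 = 17^1323 mod 10585 = 4913.
x_0 is neither 1 nor 10584, so continue squaring.
x_1 = 4913^2 mod 10585 = 3769.
x_2 = 3769^2 mod 10585 = 291.
Reached i = s−1 = 2 without hitting −1: 17 is a Miller–Rabin witness and 10585 is composite.

yes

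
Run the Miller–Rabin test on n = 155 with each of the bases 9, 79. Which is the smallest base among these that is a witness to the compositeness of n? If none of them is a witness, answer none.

n − 1 = 154 = 2^1 · 77, so s = 1 and d = 77.
Base 9: x_0 = 9^77 mod 155 = 19. x_0 ∉ {1, 154} and s = 1, so 9 is a Miller–Rabin witness and 155 is composite.
Base 79: x_0 = 79^77 mod 155 = 114. x_0 ∉ {1, 154} and s = 1, so 79 is a Miller–Rabin witness and 155 is composite.
The smallest witness among the given bases is 9.

9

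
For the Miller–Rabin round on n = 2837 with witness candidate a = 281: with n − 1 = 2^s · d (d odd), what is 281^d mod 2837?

n − 1 = 2836 = 2^2 · 709, so s = 2 and d = 709.
Repeated squaring mod 2837: 281^1 ≡ 281, 281^2 ≡ 2362, 281^4 ≡ 1502, 281^8 ≡ 589, 281^16 ≡ 807, 281^32 ≡ 1576, 281^64 ≡ 1401, 281^128 ≡ 2434, 281^256 ≡ 700, 281^512 ≡ 2036.
709 = 512 + 128 + 64 + 4 + 1, so 281^709 ≡ 2036·2434·1401·1502·281 ≡ 2421 (mod 2837).

2421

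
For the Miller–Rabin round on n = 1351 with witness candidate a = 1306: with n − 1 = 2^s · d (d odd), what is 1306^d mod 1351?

n − 1 = 1350 = 2^1 · 675, so s = 1 and d = 675.
1306^675 mod 1351 = 29.

29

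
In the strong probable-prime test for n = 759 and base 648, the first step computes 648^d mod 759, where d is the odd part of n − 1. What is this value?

219

n − 1 = 758 = 2^1 · 379, so s = 1 and d = 379.
648^379 mod 759 = 219.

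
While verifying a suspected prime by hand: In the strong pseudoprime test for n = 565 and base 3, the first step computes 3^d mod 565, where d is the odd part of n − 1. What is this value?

n − 1 = 564 = 2^2 · 141, so s = 2 and d = 141.
3^141 mod 565 = 68.

68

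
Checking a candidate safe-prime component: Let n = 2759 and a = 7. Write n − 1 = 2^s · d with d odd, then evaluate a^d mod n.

2210

n − 1 = 2758 = 2^1 · 1379, so s = 1 and d = 1379.
Repeated squaring mod 2759: 7^1 ≡ 7, 7^2 ≡ 49, 7^4 ≡ 2401, 7^8 ≡ 1250, 7^16 ≡ 906, 7^32 ≡ 1413, 7^64 ≡ 1812, 7^128 ≡ 134, 7^256 ≡ 1402, 7^512 ≡ 1196, 7^1024 ≡ 1254.
1379 = 1024 + 256 + 64 + 32 + 2 + 1, so 7^1379 ≡ 1254·1402·1812·1413·49·7 ≡ 2210 (mod 2759).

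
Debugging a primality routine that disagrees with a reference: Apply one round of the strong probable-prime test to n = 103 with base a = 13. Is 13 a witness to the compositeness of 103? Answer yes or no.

no

n − 1 = 102 = 2^1 · 51, so s = 1 and d = 51.
x_0 = 13^51 mod 103 = 1.
x_0 = 1, so 13 is not a witness.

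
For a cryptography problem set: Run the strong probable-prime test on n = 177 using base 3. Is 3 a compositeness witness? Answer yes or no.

n − 1 = 176 = 2^4 · 11, so s = 4 and d = 11.
x_0 = 3^11 mod 177 = 147.
x_0 is neither 1 nor 176, so continue squaring.
x_1 = 147^2 mod 177 = 15.
x_2 = 15^2 mod 177 = 48.
x_3 = 48^2 mod 177 = 3.
Reached i = s−1 = 3 without hitting −1: 3 is a Miller–Rabin witness and 177 is composite.

yes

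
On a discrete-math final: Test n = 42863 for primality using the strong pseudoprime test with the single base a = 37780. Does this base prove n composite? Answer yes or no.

n − 1 = 42862 = 2^1 · 21431, so s = 1 and d = 21431.
x_0 = 37780^21431 mod 42863 = 42862.
x_0 = 42862 ≡ −1, so 37780 is not a witness.

no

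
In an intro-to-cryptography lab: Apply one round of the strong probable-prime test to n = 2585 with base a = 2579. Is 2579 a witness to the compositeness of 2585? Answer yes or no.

yes

n − 1 = 2584 = 2^3 · 323, so s = 3 and d = 323.
x_0 = 2579^323 mod 2585 = 1874.
x_0 is neither 1 nor 2584, so continue squaring.
x_1 = 1874^2 mod 2585 = 1446.
x_2 = 1446^2 mod 2585 = 2236.
Reached i = s−1 = 2 without hitting −1: 2579 is a Miller–Rabin witness and 2585 is composite.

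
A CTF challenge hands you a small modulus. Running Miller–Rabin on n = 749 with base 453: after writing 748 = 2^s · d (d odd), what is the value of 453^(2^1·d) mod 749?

n − 1 = 748 = 2^2 · 187, so s = 2 and d = 187.
Repeated squaring mod 749: 453^1 ≡ 453, 453^2 ≡ 732, 453^4 ≡ 289, 453^8 ≡ 382, 453^16 ≡ 618, 453^32 ≡ 683, 453^64 ≡ 611, 453^128 ≡ 319.
187 = 128 + 32 + 16 + 8 + 2 + 1, so 453^187 ≡ 319·683·618·382·732·453 ≡ 89 (mod 749).
x_0 = 89.
x_1 = 89^2 mod 749 = 431.

431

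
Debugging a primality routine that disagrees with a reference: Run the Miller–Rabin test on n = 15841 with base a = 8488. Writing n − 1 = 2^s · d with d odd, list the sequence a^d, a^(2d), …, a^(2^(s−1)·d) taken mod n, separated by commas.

n − 1 = 15840 = 2^5 · 495, so s = 5 and d = 495.
x_0 = 8488^495 mod 15841 = 5643.
x_1 = 5643^2 mod 15841 = 3039.
x_2 = 3039^2 mod 15841 = 218.
x_3 = 218^2 mod 15841 = 1.
x_4 = 1^2 mod 15841 = 1.

5643, 3039, 218, 1, 1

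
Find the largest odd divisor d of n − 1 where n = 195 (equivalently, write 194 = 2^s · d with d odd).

97

Halving: 194 → 97; 97 is odd.
So 194 = 2^1 · 97.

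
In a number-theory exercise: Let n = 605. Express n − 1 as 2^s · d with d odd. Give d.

Halving: 604 → 302 → 151; 151 is odd.
So 604 = 2^2 · 151.

151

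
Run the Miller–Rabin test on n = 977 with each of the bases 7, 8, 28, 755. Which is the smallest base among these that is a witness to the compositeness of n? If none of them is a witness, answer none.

none

n − 1 = 976 = 2^4 · 61, so s = 4 and d = 61.
Base 7: x_0 = 7^61 mod 977 = 750. x_0 is neither 1 nor 976, so continue squaring. x_1 = 750^2 mod 977 = 725. x_2 = 725^2 mod 977 = 976. x_2 ≡ −1, so 7 is not a witness.
Base 8: x_0 = 8^61 mod 977 = 227. x_0 is neither 1 nor 976, so continue squaring. x_1 = 227^2 mod 977 = 725. x_2 = 725^2 mod 977 = 976. x_2 ≡ −1, so 8 is not a witness.
Base 28: x_0 = 28^61 mod 977 = 439. x_0 is neither 1 nor 976, so continue squaring. x_1 = 439^2 mod 977 = 252. x_2 = 252^2 mod 977 = 976. x_2 ≡ −1, so 28 is not a witness.
Base 755: x_0 = 755^61 mod 977 = 725. x_0 is neither 1 nor 976, so continue squaring. x_1 = 725^2 mod 977 = 976. x_1 ≡ −1, so 755 is not a witness.
No listed base is a witness for 977.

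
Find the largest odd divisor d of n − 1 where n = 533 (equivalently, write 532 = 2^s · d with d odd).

133

Halving: 532 → 266 → 133; 133 is odd.
So 532 = 2^2 · 133.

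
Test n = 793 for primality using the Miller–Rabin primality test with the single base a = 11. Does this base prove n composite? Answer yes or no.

no

n − 1 = 792 = 2^3 · 99, so s = 3 and d = 99.
Repeated squaring mod 793: 11^1 ≡ 11, 11^2 ≡ 121, 11^4 ≡ 367, 11^8 ≡ 672, 11^16 ≡ 367, 11^32 ≡ 672, 11^64 ≡ 367.
99 = 64 + 32 + 2 + 1, so 11^99 ≡ 367·672·121·11 ≡ 538 (mod 793).
x_0 = 11^99 mod 793 = 538.
x_0 is neither 1 nor 792, so continue squaring.
x_1 = 538^2 mod 793 = 792.
x_1 ≡ −1, so 11 is not a witness.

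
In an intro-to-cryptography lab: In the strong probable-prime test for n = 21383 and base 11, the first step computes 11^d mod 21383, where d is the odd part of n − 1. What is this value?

n − 1 = 21382 = 2^1 · 10691, so s = 1 and d = 10691.
By repeated squaring, 11^10691 ≡ 1 (mod 21383).

1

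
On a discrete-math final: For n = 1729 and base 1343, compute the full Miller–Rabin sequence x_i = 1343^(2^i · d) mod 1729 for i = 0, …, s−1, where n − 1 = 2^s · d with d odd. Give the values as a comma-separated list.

1728, 1, 1, 1, 1, 1

n − 1 = 1728 = 2^6 · 27, so s = 6 and d = 27.
x_0 = 1343^27 mod 1729 = 1728.
x_1 = 1728^2 mod 1729 = 1.
x_2 = 1^2 mod 1729 = 1.
x_3 = 1^2 mod 1729 = 1.
x_4 = 1^2 mod 1729 = 1.
x_5 = 1^2 mod 1729 = 1.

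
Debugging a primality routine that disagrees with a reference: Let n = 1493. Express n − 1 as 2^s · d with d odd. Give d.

373

Halving: 1492 → 746 → 373; 373 is odd.
So 1492 = 2^2 · 373.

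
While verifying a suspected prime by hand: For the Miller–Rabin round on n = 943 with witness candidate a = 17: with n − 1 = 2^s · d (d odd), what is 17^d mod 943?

n − 1 = 942 = 2^1 · 471, so s = 1 and d = 471.
By repeated squaring, 17^471 ≡ 30 (mod 943).

30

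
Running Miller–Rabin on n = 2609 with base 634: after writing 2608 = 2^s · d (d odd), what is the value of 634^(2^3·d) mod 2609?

n − 1 = 2608 = 2^4 · 163, so s = 4 and d = 163.
x_0 = 634^163 mod 2609 = 1550.
x_1 = 1550^2 mod 2609 = 2220.
x_2 = 2220^2 mod 2609 = 2608.
x_3 = 2608^2 mod 2609 = 1.

1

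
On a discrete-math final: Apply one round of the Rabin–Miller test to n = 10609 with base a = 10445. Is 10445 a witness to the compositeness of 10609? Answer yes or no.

n − 1 = 10608 = 2^4 · 663, so s = 4 and d = 663.
x_0 = 10445^663 mod 10609 = 10608.
x_0 = 10608 ≡ −1, so 10445 is not a witness.

no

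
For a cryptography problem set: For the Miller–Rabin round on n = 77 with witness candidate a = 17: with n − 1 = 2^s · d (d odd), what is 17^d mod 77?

24

n − 1 = 76 = 2^2 · 19, so s = 2 and d = 19.
By repeated squaring, 17^19 ≡ 24 (mod 77).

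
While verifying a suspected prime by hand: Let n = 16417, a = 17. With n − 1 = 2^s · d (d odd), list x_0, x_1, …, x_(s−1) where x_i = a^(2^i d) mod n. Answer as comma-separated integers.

n − 1 = 16416 = 2^5 · 513, so s = 5 and d = 513.
x_0 = 17^513 mod 16417 = 707.
x_1 = 707^2 mod 16417 = 7339.
x_2 = 7339^2 mod 16417 = 13161.
x_3 = 13161^2 mod 16417 = 12571.
x_4 = 12571^2 mod 16417 = 16416.

707, 7339, 13161, 12571, 16416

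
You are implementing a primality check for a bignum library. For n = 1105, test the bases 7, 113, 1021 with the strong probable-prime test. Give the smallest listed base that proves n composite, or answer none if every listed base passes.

7

n − 1 = 1104 = 2^4 · 69, so s = 4 and d = 69.
Base 7: x_0 = 7^69 mod 1105 = 827. x_0 is neither 1 nor 1104, so continue squaring. x_1 = 827^2 mod 1105 = 1039. x_2 = 1039^2 mod 1105 = 1041. x_3 = 1041^2 mod 1105 = 781. Reached i = s−1 = 3 without hitting −1: 7 is a Miller–Rabin witness and 1105 is composite.
Base 113: x_0 = 113^69 mod 1105 = 248. x_0 is neither 1 nor 1104, so continue squaring. x_1 = 248^2 mod 1105 = 729. x_2 = 729^2 mod 1105 = 1041. x_3 = 1041^2 mod 1105 = 781. Reached i = s−1 = 3 without hitting −1: 113 is a Miller–Rabin witness and 1105 is composite.
Base 1021: x_0 = 1021^69 mod 1105 = 86. x_0 is neither 1 nor 1104, so continue squaring. x_1 = 86^2 mod 1105 = 766. x_2 = 766^2 mod 1105 = 1. x_2 = 1 but x_1 ≠ ±1, a nontrivial square root of 1 — 1021 is a witness and 1105 is composite.
The smallest witness among the given bases is 7.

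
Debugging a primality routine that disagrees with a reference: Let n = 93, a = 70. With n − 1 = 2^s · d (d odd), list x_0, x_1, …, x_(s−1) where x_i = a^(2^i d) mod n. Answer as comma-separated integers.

n − 1 = 92 = 2^2 · 23, so s = 2 and d = 23.
x_0 = 70^23 mod 93 = 16.
x_1 = 16^2 mod 93 = 70.

16, 70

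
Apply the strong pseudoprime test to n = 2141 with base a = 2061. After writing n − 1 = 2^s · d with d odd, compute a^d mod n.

n − 1 = 2140 = 2^2 · 535, so s = 2 and d = 535.
2061^535 mod 2141 = 1.

1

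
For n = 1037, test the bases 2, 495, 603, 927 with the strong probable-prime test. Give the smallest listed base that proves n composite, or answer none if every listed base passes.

2

n − 1 = 1036 = 2^2 · 259, so s = 2 and d = 259.
Base 2: x_0 = 2^259 mod 1037 = 603. x_0 is neither 1 nor 1036, so continue squaring. x_1 = 603^2 mod 1037 = 659. Reached i = s−1 = 1 without hitting −1: 2 is a Miller–Rabin witness and 1037 is composite.
Base 495: x_0 = 495^259 mod 1037 = 59. x_0 is neither 1 nor 1036, so continue squaring. x_1 = 59^2 mod 1037 = 370. Reached i = s−1 = 1 without hitting −1: 495 is a Miller–Rabin witness and 1037 is composite.
Base 603: x_0 = 603^259 mod 1037 = 2. x_0 is neither 1 nor 1036, so continue squaring. x_1 = 2^2 mod 1037 = 4. Reached i = s−1 = 1 without hitting −1: 603 is a Miller–Rabin witness and 1037 is composite.
Base 927: x_0 = 927^259 mod 1037 = 423. x_0 is neither 1 nor 1036, so continue squaring. x_1 = 423^2 mod 1037 = 565. Reached i = s−1 = 1 without hitting −1: 927 is a Miller–Rabin witness and 1037 is composite.
The smallest witness among the given bases is 2.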